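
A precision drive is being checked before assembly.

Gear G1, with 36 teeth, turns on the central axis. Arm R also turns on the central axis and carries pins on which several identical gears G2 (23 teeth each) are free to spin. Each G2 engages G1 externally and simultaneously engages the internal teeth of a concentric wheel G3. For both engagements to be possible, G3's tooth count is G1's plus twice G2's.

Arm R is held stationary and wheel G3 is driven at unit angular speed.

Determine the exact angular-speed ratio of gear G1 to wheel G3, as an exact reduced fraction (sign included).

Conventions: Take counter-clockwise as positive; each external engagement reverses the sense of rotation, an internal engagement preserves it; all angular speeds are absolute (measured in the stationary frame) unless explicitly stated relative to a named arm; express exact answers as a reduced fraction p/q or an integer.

-41/18

recognized (axles ride arm R): planetary set, 36/23/82 teeth
ring teeth: 36 + 2·23 = 82
36(ω_sun−ω_arm) = −82(ω_ring−ω_arm),  ω_arm = 0, ω_ring = 1
ω_sun = 0 − (82/36)(1−0) = -41/18
ω_out/ω_in = -41/18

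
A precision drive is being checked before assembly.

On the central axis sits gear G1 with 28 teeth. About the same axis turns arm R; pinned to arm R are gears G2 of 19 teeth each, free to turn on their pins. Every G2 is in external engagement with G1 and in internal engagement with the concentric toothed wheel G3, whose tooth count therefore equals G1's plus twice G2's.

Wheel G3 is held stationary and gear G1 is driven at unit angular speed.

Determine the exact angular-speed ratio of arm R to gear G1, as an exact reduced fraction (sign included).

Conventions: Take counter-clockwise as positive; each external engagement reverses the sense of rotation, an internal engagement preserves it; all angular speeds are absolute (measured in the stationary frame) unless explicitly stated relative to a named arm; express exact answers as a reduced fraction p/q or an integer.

planetary set (28T centre, 19T on arm, 66T internal) — Willis relation
ring teeth: 28 + 2·19 = 66
28(ω_sun−ω_arm) = −66(ω_ring−ω_arm),  ω_ring = 0, ω_sun = 1
28(1−ω_arm) = −66(0−ω_arm)  ⇒  94·ω_arm = 28  ⇒  ω_arm = 14/47
ω_out/ω_in = 14/47

14/47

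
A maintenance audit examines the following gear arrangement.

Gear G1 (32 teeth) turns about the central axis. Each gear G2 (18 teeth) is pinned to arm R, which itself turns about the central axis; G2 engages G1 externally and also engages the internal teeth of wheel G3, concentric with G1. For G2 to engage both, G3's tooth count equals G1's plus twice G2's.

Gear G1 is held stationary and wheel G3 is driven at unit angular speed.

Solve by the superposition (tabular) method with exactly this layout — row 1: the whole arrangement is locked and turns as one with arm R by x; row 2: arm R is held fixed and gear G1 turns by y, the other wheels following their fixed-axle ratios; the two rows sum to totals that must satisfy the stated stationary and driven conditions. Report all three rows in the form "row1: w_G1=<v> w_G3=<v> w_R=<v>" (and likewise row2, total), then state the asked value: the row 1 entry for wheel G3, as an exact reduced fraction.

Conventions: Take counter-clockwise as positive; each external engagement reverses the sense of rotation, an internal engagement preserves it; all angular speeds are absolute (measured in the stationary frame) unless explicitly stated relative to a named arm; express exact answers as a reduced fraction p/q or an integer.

topology: planetary set — G1 32T / G2 18T / G3 68T, arm = carrier (Willis)
row 1 — lock + rotate with arm: ω_sun = ω_ring = ω_arm = x
superposition row 2 [arm held]: sun y, ring −(32/68)·y, arm 0
boundary: total ω_sun = x + y = 0 and total ω_ring = x − (32/68)·y = 1  ⇒  y = -17/25, x = 17/25
row 2 ring = −(32/68)·(-17/25) = 8/25
totals (row 1 + row 2): sun 17/25 + (-17/25) = 0, ring 17/25 + 8/25 = 1, arm 17/25 + 0 = 17/25
asked cell (row1, ring) = 17/25

row1: w_G1=17/25 w_G3=17/25 w_R=17/25
row2: w_G1=-17/25 w_G3=8/25 w_R=0
total: w_G1=0 w_G3=1 w_R=17/25
asked value: 17/25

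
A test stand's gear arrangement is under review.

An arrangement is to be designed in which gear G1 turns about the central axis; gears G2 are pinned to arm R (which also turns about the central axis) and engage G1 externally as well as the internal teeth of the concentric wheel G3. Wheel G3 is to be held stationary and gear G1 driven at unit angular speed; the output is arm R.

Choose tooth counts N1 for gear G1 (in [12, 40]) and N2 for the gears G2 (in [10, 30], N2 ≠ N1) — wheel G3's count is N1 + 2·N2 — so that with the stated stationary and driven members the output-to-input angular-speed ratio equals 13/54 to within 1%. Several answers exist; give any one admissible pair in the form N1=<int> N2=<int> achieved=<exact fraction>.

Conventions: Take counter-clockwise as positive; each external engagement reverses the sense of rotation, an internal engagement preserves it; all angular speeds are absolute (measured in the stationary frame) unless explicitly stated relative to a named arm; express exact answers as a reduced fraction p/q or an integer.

N1=13 N2=14 achieved=13/54

topology: planetary set — design target 13/54, arm = carrier (Willis)
Willis with ω_ring = 0: ω_arm/ω_sun = N1/(N1+N3); set equal to 13/54  ⇒  N3/N1 = 1/(13/54) − 1 = 41/13
N3 = N1 + 2·N2  ⇒  N2/N1 = (N3/N1 − 1)/2 = (41/13 − 1)/2 = 14/13
smallest multiple with N1 ≥ 12 and N2 ≥ 10: k = 1  ⇒  N1 = 1·13 = 13, N2 = 1·14 = 14 (N1 ≤ 40, N2 ≤ 30, N2 ≠ N1 ✓), N3 = 13 + 2·14 = 41
check: N1/(N1+N3) with N1 = 13, N3 = 41 gives 13/54; |achieved − target| = 0 ≤ 13/5400 ✓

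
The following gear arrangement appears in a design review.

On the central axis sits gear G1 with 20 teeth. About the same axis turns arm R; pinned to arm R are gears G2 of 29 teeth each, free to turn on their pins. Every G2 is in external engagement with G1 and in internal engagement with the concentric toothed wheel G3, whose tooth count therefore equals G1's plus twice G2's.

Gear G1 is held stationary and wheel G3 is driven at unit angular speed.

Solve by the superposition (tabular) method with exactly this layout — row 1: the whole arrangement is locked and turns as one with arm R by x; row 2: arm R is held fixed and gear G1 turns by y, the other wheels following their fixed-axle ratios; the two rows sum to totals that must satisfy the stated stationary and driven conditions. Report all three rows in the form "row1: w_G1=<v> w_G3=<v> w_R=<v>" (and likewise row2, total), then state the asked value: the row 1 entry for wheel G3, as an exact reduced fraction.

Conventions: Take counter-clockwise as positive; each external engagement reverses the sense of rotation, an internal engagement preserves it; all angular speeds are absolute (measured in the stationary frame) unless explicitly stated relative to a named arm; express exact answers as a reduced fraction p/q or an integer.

topology: planetary set — G1 20T / G2 29T / G3 78T, arm = carrier (Willis)
row 1 (train locked, turned with arm): all members turn x
row 2 — arm fixed, fixed-axis ratios: sun y, ring −(20/78)·y, arm 0
boundary: total ω_sun = x + y = 0 and total ω_ring = x − (20/78)·y = 1  ⇒  y = -39/49, x = 39/49
row 2 ring = −(20/78)·(-39/49) = 10/49
totals (row 1 + row 2): sun 39/49 + (-39/49) = 0, ring 39/49 + 10/49 = 1, arm 39/49 + 0 = 39/49
asked cell (row1, ring) = 39/49

row1: w_G1=39/49 w_G3=39/49 w_R=39/49
row2: w_G1=-39/49 w_G3=10/49 w_R=0
total: w_G1=0 w_G3=1 w_R=39/49
asked value: 39/49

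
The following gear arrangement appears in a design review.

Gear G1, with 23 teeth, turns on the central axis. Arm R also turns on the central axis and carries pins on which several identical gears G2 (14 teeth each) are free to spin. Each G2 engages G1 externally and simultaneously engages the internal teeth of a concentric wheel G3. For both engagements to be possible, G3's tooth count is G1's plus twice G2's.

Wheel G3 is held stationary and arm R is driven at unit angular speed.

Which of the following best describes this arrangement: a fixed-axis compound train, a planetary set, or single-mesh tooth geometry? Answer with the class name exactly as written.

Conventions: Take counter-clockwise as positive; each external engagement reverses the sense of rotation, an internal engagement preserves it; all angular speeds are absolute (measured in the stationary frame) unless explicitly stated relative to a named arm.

planetary set (23T centre, 14T on arm, 51T internal) — Willis relation
classification: planetary set

planetary set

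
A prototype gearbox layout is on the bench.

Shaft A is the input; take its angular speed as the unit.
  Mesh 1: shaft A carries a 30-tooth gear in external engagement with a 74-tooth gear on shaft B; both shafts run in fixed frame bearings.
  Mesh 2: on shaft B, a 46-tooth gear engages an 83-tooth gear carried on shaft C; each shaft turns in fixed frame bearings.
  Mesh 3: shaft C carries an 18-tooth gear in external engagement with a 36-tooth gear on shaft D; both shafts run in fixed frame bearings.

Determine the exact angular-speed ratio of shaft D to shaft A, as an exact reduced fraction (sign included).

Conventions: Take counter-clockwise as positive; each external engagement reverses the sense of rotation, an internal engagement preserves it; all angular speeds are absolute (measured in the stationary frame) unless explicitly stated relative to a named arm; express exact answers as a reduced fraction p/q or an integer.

-345/3071

class = fixed-axis compound train [3 meshes; 3 ratios multiply, 3 sense flips]
mesh 1 [30T→74T]: running ratio 15/37, sense −
mesh 2 [46T→83T]: running ratio 690/3071, sense +
mesh 3 [18T→36T]: running ratio 345/3071, sense −
ω_out/ω_in = -345/3071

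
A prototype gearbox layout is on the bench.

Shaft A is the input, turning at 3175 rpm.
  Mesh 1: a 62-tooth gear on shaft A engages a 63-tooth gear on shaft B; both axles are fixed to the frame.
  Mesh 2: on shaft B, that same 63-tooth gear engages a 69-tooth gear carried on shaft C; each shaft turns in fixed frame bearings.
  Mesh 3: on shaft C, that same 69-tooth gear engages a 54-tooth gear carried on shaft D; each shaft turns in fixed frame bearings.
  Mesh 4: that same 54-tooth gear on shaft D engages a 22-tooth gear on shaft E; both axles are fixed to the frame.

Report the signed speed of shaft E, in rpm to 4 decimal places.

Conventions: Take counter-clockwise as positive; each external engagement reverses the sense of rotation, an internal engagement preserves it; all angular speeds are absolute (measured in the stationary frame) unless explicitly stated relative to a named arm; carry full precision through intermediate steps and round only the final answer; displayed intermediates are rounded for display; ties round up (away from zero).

+8947.7273 rpm

topology: fixed-axis compound train — 4 meshes, A→E
mesh 1 [62T→63T]: ω = 3175.0000×62/63 = 3124.6032 rpm, sense flips to −
mesh 2 [63T→69T]: ω = 3124.6032×63/69 = 2852.8986 rpm, sense flips to +
mesh 3 [69T→54T]: ω = 2852.8986×69/54 = 3645.3704 rpm, sense flips to −
mesh 4 [54T→22T]: ω = 3645.3704×54/22 = 8947.7273 rpm, sense flips to +
signed output speed = +8947.7273 rpm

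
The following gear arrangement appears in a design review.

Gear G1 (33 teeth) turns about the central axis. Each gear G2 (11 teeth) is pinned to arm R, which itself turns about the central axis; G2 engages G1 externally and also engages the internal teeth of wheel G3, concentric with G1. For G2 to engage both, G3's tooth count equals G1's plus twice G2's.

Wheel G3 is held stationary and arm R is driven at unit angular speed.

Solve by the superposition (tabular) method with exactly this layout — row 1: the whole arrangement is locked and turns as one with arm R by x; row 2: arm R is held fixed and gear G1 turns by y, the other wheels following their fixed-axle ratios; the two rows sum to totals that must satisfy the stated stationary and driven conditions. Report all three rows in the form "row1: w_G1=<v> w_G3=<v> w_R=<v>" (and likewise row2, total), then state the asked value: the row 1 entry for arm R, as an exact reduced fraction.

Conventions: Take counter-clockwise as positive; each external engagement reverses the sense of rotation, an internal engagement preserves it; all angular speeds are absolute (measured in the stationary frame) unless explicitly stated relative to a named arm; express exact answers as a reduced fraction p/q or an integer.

row1: w_G1=1 w_G3=1 w_R=1
row2: w_G1=5/3 w_G3=-1 w_R=0
total: w_G1=8/3 w_G3=0 w_R=1
asked value: 1

planetary set (33T centre, 11T on arm, 55T internal) — Willis relation
row 1 — lock + rotate with arm: ω_sun = ω_ring = ω_arm = x
row 2 (arm held, sun turns y): ω_ring = −(33/55)·y, ω_arm = 0
boundary: total ω_ring = x − (33/55)·y = 0 and total ω_arm = x = 1  ⇒  y = 5/3, x = 1
row 2 ring = −(33/55)·5/3 = -1
totals (row 1 + row 2): sun 1 + 5/3 = 8/3, ring 1 + (-1) = 0, arm 1 + 0 = 1
asked cell (row1, arm) = 1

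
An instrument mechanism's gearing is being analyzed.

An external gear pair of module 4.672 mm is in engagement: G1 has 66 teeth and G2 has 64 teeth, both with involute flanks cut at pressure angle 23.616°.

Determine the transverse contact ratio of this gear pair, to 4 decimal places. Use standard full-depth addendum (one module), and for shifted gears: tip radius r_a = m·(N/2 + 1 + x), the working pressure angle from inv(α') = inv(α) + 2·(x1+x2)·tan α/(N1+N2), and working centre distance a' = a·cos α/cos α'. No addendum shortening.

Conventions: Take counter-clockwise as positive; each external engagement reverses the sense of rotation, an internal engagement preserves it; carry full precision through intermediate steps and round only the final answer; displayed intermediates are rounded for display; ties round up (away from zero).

topology: single-mesh involute geometry — m = 4.672, 66T/64T pair
base radii: r_b1 = 141.263898, r_b2 = 136.983174
tip radii: r_a1 = 158.848000, r_a2 = 154.176000
no profile shift: α' = α, a' = a
action lengths: √(r_a1²−r_b1²) = 72.644327, √(r_a2²−r_b2²) = 70.752025
base pitch p_b = π·m·cos α = 13.448292
CR = (72.644327 + 70.752025 − 303.680000·sin 23.61600°)/13.448292 = 1.616611
contact ratio ≈ 1.6166

1.6166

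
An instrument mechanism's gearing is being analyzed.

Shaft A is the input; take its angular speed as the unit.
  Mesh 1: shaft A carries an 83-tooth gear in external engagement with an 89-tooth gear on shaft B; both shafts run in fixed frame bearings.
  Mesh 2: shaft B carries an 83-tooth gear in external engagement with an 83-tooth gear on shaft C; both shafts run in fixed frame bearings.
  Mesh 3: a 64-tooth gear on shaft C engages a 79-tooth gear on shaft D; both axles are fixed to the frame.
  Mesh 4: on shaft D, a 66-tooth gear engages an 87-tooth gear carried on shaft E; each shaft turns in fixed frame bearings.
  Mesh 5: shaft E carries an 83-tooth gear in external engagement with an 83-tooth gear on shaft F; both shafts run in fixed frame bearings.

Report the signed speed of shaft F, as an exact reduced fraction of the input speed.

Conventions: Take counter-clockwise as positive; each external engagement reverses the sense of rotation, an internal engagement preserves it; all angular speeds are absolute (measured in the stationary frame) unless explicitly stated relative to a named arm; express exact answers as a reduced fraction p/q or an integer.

5-mesh fixed-axis compound train (all bearings frame-fixed)
mesh 1 [83T→89T]: |ω|/ω_in = 1×83/89 = 83/89, sense flips to −
mesh 2 [83T→83T]: |ω|/ω_in = (83/89)×83/83 = 83/89, sense flips to +
mesh 3 [64T→79T]: |ω|/ω_in = (83/89)×64/79 = 5312/7031, sense flips to −
mesh 4 [66T→87T]: |ω|/ω_in = (5312/7031)×66/87 = 116864/203899, sense flips to +
mesh 5 [83T→83T]: |ω|/ω_in = (116864/203899)×83/83 = 116864/203899, sense flips to −
signed output speed (× input speed) = -116864/203899

-116864/203899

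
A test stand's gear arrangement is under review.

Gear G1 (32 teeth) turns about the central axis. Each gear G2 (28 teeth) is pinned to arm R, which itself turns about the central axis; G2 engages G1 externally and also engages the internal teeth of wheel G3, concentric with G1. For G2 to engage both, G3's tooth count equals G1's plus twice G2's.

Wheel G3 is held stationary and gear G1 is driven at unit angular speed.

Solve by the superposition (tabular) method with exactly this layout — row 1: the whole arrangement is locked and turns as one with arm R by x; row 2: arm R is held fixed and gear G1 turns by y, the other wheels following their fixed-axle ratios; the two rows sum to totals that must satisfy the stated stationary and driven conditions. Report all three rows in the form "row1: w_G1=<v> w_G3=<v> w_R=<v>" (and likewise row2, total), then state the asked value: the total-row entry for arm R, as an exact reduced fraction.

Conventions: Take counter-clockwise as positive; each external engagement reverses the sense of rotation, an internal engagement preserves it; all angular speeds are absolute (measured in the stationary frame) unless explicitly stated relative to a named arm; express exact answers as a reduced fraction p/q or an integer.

row1: w_G1=4/15 w_G3=4/15 w_R=4/15
row2: w_G1=11/15 w_G3=-4/15 w_R=0
total: w_G1=1 w_G3=0 w_R=4/15
asked value: 4/15

recognized (axles ride arm R): planetary set, 32/28/88 teeth
superposition row 1 [locked train]: every member turns x
row 2: sun turns y, ring = −(32/88)·y, arm 0
boundary: total ω_ring = x − (32/88)·y = 0 and total ω_sun = x + y = 1  ⇒  y = 11/15, x = 4/15
row 2 ring = −(32/88)·11/15 = -4/15
totals (row 1 + row 2): sun 4/15 + 11/15 = 1, ring 4/15 + (-4/15) = 0, arm 4/15 + 0 = 4/15
asked cell (total, arm) = 4/15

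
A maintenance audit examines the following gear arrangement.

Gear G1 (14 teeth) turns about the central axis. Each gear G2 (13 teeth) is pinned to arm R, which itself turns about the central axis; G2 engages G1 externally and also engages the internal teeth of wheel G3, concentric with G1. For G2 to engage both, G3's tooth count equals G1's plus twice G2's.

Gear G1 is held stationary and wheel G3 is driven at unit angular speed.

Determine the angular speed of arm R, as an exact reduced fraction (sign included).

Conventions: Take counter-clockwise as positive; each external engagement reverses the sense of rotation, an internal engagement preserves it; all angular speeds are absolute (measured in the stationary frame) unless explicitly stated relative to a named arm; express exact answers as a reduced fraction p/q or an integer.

class = planetary set [G3 = 14+2·13 = 40; Willis about the carrier]
ring teeth: 14 + 2·13 = 40
14(ω_sun−ω_arm) = −40(ω_ring−ω_arm),  ω_sun = 0, ω_ring = 1
14(0−ω_arm) = −40(1−ω_arm)  ⇒  54·ω_arm = 40  ⇒  ω_arm = 20/27
exact speed ratio = 20/27

20/27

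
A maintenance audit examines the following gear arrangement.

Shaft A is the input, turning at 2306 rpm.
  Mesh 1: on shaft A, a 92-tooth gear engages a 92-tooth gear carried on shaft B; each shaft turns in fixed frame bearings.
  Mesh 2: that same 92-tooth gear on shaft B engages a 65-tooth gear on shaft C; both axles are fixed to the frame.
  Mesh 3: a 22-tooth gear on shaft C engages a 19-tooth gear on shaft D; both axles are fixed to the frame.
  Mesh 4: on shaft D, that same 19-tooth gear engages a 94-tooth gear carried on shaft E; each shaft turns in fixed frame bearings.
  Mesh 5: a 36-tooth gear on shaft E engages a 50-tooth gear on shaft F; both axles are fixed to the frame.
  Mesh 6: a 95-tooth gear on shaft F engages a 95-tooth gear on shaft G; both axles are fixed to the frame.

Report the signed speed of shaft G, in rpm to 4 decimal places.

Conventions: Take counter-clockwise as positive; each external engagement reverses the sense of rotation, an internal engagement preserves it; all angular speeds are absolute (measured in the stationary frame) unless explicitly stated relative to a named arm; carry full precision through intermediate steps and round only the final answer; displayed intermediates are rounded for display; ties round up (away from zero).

+549.9980 rpm

6-mesh fixed-axis compound train (all bearings frame-fixed)
mesh 1 [92T→92T]: ω = 2306.0000×92/92 = 2306.0000 rpm, sense flips to −
mesh 2 [92T→65T]: ω = 2306.0000×92/65 = 3263.8769 rpm, sense flips to +
mesh 3 [22T→19T]: ω = 3263.8769×22/19 = 3779.2259 rpm, sense flips to −
mesh 4 [19T→94T]: ω = 3779.2259×19/94 = 763.8861 rpm, sense flips to +
mesh 5 [36T→50T]: ω = 763.8861×36/50 = 549.9980 rpm, sense flips to −
mesh 6 [95T→95T]: ω = 549.9980×95/95 = 549.9980 rpm, sense flips to +
signed output speed = +549.9980 rpm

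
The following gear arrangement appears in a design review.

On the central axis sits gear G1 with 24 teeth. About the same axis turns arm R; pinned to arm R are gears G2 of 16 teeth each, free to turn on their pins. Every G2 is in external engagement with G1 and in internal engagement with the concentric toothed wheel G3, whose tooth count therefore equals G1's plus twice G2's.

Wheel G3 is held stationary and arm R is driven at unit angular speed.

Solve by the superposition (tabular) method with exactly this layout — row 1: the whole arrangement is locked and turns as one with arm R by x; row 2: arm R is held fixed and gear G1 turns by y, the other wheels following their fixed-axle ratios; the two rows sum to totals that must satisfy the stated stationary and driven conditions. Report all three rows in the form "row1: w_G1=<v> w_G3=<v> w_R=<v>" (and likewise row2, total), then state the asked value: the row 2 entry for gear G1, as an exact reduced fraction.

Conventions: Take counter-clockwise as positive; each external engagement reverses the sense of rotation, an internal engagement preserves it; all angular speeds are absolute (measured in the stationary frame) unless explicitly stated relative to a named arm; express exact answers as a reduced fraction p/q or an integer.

recognized (axles ride arm R): planetary set, 24/16/56 teeth
row 1 (train locked, turned with arm): all members turn x
row 2: sun turns y, ring = −(24/56)·y, arm 0
boundary: total ω_ring = x − (24/56)·y = 0 and total ω_arm = x = 1  ⇒  y = 7/3, x = 1
row 2 ring = −(24/56)·7/3 = -1
totals (row 1 + row 2): sun 1 + 7/3 = 10/3, ring 1 + (-1) = 0, arm 1 + 0 = 1
asked cell (row2, sun) = 7/3

row1: w_G1=1 w_G3=1 w_R=1
row2: w_G1=7/3 w_G3=-1 w_R=0
total: w_G1=10/3 w_G3=0 w_R=1
asked value: 7/3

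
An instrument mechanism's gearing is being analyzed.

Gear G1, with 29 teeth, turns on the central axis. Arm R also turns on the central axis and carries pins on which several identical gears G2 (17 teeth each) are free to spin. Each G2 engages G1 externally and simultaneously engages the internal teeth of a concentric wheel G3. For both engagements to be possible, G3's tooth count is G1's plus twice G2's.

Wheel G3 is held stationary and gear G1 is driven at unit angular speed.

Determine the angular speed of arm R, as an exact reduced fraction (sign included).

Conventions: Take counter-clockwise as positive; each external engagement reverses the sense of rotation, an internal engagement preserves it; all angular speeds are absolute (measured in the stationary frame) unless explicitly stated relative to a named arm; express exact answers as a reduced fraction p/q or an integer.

29/92

class = planetary set [G3 = 29+2·17 = 63; Willis about the carrier]
ring teeth: 29 + 2·17 = 63
29(ω_sun−ω_arm) = −63(ω_ring−ω_arm),  ω_ring = 0, ω_sun = 1
29(1−ω_arm) = −63(0−ω_arm)  ⇒  92·ω_arm = 29  ⇒  ω_arm = 29/92
exact speed ratio = 29/92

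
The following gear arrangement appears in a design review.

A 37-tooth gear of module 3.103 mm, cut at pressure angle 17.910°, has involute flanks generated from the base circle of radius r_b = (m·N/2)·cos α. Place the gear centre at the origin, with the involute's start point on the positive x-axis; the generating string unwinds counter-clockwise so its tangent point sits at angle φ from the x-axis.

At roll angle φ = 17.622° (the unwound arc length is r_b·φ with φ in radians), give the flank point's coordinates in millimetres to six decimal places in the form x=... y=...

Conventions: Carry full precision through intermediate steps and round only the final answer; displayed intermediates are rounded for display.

single-mesh involute tooth geometry (37T wheel at module 3.103)
pitch radius r_p = m·N/2 = 3.103·37/2 = 57.405500
base radius r_b = r_p·cos α = 57.405500·cos 17.910° = 54.623672
roll angle φ = 17.622° = 0.30756192 rad
x = r_b·(cos φ + φ·sin φ) = 57.146440
y = r_b·(sin φ − φ·cos φ) = 0.524739

x=57.146440 y=0.524739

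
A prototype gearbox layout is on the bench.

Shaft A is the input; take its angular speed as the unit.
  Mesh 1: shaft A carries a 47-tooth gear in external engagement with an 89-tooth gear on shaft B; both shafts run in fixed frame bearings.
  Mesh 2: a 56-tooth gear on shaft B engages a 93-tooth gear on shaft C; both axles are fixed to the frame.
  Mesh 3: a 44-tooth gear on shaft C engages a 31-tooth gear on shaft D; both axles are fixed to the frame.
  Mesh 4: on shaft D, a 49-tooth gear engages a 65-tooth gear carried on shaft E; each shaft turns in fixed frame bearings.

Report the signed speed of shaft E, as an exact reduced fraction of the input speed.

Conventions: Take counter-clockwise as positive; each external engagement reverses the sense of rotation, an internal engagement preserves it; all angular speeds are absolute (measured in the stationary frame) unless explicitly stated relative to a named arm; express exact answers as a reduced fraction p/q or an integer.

4-mesh fixed-axis compound train (all bearings frame-fixed)
mesh 1 [47T→89T]: |ω|/ω_in = 1×47/89 = 47/89, sense flips to −
mesh 2 [56T→93T]: |ω|/ω_in = (47/89)×56/93 = 2632/8277, sense flips to +
mesh 3 [44T→31T]: |ω|/ω_in = (2632/8277)×44/31 = 115808/256587, sense flips to −
mesh 4 [49T→65T]: |ω|/ω_in = (115808/256587)×49/65 = 5674592/16678155, sense flips to +
signed output speed (× input speed) = 5674592/16678155

5674592/16678155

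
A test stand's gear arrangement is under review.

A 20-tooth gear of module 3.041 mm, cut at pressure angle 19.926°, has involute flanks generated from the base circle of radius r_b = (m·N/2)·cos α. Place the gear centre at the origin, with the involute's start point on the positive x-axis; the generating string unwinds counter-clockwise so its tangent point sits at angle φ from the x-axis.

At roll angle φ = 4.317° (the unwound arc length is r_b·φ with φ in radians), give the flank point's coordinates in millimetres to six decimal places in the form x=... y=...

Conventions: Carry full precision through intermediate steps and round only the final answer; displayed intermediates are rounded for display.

x=28.670498 y=0.004074

topology: single-mesh involute geometry — m = 3.041, N = 20
pitch radius r_p = m·N/2 = 3.041·20/2 = 30.410000
base radius r_b = r_p·cos α = 30.410000·cos 19.926° = 28.589462
roll angle φ = 4.317° = 0.07534586 rad
x = r_b·(cos φ + φ·sin φ) = 28.670498
y = r_b·(sin φ − φ·cos φ) = 0.004074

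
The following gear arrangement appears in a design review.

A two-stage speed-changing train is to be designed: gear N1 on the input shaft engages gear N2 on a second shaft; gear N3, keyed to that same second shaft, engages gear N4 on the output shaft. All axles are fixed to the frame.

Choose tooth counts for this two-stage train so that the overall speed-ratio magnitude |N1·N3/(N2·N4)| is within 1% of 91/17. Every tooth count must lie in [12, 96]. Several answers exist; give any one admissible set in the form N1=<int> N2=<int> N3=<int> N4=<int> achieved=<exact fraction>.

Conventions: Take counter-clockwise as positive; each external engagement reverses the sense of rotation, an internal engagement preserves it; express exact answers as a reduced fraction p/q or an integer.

N1=12 N2=17 N3=91 N4=12 achieved=91/17

design class (target 91/17): fixed-axis compound train
target = 91/17 in lowest terms: an exact hit needs N1·N3 = k·91 and N2·N4 = k·17 for one integer k, every count in [12, 96]; additionally prefer no 1:1 stage (N1 ≠ N2, N3 ≠ N4)
k = 1…11: no 1:1-free in-range split of k·91 and k·17 into factor pairs; take k = 12
k = 12: N1·N3 = 1092 = 12·91, N2·N4 = 204 = 17·12
achieved = 12·91/(17·12) = 91/17; |achieved − target| = 0 ≤ 91/1700 ✓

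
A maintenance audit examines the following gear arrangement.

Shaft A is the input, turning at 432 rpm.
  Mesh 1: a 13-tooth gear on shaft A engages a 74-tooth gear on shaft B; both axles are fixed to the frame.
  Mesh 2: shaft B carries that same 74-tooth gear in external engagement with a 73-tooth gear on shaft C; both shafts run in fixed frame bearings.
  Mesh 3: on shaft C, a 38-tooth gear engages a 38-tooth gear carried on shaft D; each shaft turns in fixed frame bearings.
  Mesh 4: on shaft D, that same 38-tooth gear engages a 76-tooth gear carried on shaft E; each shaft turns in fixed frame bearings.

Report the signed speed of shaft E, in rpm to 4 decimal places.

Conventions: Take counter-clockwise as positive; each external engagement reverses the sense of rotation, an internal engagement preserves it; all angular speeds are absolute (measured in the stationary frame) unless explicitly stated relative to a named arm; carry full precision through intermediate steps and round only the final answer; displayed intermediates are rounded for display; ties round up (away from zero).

+38.4658 rpm

4-mesh fixed-axis compound train (all bearings frame-fixed)
mesh 1 [13T→74T]: ω = 432.0000×13/74 = 75.8919 rpm, sense flips to −
mesh 2 [74T→73T]: ω = 75.8919×74/73 = 76.9315 rpm, sense flips to +
mesh 3 [38T→38T]: ω = 76.9315×38/38 = 76.9315 rpm, sense flips to −
mesh 4 [38T→76T]: ω = 76.9315×38/76 = 38.4658 rpm, sense flips to +
signed output speed = +38.4658 rpm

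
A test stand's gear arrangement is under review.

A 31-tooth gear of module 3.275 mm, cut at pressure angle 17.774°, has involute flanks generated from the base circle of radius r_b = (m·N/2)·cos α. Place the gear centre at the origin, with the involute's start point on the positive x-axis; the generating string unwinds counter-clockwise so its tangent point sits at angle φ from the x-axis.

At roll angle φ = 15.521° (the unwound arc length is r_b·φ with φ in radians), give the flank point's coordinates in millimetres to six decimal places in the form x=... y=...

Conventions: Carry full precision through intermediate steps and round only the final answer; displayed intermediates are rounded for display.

recognized (one wheel, involute flank): single-mesh tooth geometry, m = 3.275, N = 31
pitch radius r_p = m·N/2 = 3.275·31/2 = 50.762500
base radius r_b = r_p·cos α = 50.762500·cos 17.774° = 48.339505
roll angle φ = 15.521° = 0.27089255 rad
x = r_b·(cos φ + φ·sin φ) = 50.080742
y = r_b·(sin φ − φ·cos φ) = 0.317967

x=50.080742 y=0.317967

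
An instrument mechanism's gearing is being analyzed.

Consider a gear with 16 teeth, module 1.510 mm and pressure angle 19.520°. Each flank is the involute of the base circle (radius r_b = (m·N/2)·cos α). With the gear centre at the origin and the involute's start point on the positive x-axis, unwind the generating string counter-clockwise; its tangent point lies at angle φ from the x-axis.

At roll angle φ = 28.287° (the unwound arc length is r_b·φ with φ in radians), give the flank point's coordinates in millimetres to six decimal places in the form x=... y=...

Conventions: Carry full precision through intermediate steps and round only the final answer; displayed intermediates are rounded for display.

x=12.689867 y=0.445665

recognized (one wheel, involute flank): single-mesh tooth geometry, m = 1.510, N = 16
pitch radius r_p = m·N/2 = 1.510·16/2 = 12.080000
base radius r_b = r_p·cos α = 12.080000·cos 19.520° = 11.385701
roll angle φ = 28.287° = 0.49370129 rad
x = r_b·(cos φ + φ·sin φ) = 12.689867
y = r_b·(sin φ − φ·cos φ) = 0.445665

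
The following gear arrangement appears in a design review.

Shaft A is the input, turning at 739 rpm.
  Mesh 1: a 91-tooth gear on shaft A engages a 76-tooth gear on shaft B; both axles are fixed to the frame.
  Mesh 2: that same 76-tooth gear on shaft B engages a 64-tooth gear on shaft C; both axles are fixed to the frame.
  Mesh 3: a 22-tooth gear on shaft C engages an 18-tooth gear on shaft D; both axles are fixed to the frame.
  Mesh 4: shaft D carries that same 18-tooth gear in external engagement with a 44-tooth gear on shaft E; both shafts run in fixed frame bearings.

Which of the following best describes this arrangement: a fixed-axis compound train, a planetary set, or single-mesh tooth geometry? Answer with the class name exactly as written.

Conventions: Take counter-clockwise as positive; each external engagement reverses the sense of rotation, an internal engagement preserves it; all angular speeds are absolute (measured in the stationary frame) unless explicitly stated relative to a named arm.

fixed-axis compound train

recognized (5 fixed axles, 4 meshes): fixed-axis compound train
classification: fixed-axis compound train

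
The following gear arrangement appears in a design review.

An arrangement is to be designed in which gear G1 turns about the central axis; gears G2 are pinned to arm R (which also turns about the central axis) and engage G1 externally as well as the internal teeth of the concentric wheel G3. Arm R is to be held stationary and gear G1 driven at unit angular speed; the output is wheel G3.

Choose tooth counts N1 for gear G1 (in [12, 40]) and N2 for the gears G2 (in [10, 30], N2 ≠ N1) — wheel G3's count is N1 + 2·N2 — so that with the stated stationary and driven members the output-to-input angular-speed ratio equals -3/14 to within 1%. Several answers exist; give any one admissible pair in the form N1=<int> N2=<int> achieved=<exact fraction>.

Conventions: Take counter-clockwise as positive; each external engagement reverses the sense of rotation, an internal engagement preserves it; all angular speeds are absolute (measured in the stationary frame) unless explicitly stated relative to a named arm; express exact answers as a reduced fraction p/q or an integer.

class = planetary set [ratio -3/14 wanted; Willis about the carrier]
Willis with ω_arm = 0: ω_ring/ω_sun = −N1/N3; set equal to -3/14  ⇒  N3/N1 = −1/(-3/14) = 14/3
N3 = N1 + 2·N2  ⇒  N2/N1 = (N3/N1 − 1)/2 = (14/3 − 1)/2 = 11/6
smallest multiple with N1 ≥ 12 and N2 ≥ 10: k = 2  ⇒  N1 = 2·6 = 12, N2 = 2·11 = 22 (N1 ≤ 40, N2 ≤ 30, N2 ≠ N1 ✓), N3 = 12 + 2·22 = 56
check: −N1/N3 with N1 = 12, N3 = 56 gives -3/14; |achieved − target| = 0 ≤ 3/1400 ✓

N1=12 N2=22 achieved=-3/14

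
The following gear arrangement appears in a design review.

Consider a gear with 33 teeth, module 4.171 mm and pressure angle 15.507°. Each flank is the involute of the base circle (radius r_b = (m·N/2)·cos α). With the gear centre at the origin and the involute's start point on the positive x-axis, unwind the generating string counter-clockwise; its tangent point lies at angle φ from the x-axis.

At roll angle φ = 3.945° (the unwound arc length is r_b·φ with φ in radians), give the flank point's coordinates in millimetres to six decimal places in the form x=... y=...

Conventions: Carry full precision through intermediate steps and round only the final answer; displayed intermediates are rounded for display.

x=66.473254 y=0.007212

topology: single-mesh involute geometry — m = 4.171, N = 33
pitch radius r_p = m·N/2 = 4.171·33/2 = 68.821500
base radius r_b = r_p·cos α = 68.821500·cos 15.507° = 66.316246
roll angle φ = 3.945° = 0.06885324 rad
x = r_b·(cos φ + φ·sin φ) = 66.473254
y = r_b·(sin φ − φ·cos φ) = 0.007212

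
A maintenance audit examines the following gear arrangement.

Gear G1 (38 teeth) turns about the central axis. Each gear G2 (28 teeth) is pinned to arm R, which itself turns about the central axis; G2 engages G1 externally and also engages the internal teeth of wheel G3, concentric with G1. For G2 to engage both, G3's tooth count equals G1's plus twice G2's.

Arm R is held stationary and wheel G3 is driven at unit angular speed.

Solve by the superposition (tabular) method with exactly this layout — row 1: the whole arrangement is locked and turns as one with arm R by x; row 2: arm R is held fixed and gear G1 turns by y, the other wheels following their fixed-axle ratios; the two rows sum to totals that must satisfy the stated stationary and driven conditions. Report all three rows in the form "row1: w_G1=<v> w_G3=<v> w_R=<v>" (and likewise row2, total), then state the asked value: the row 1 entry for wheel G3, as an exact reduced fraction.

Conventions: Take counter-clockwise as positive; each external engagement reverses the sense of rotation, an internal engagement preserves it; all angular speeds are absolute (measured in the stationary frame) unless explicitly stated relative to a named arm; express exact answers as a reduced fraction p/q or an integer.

row1: w_G1=0 w_G3=0 w_R=0
row2: w_G1=-47/19 w_G3=1 w_R=0
total: w_G1=-47/19 w_G3=1 w_R=0
asked value: 0

class = planetary set [G3 = 38+2·28 = 94; Willis about the carrier]
row 1: whole set turns with the arm by x
row 2: sun turns y, ring = −(38/94)·y, arm 0
boundary: total ω_arm = x = 0 and total ω_ring = x − (38/94)·y = 1  ⇒  y = -47/19, x = 0
row 2 ring = −(38/94)·(-47/19) = 1
totals (row 1 + row 2): sun 0 + (-47/19) = -47/19, ring 0 + 1 = 1, arm 0 + 0 = 0
asked cell (row1, ring) = 0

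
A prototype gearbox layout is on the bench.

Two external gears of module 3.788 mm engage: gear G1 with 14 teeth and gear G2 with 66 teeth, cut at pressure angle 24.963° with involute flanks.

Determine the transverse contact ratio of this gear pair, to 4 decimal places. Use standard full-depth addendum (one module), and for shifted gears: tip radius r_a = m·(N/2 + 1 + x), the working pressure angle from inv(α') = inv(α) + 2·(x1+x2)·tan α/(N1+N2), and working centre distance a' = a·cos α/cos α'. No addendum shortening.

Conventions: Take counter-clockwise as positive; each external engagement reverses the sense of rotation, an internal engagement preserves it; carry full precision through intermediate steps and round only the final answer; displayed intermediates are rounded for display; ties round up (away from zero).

recognized (one external pair, fixed centres): single-mesh tooth geometry, m = 3.788, N1 = 14, N2 = 66
base radii: r_b1 = 24.038889, r_b2 = 113.326190
tip radii: r_a1 = 30.304000, r_a2 = 128.792000
no profile shift: α' = α, a' = a
action lengths: √(r_a1²−r_b1²) = 18.451673, √(r_a2²−r_b2²) = 61.192760
base pitch p_b = π·m·cos α = 10.788628
CR = (18.451673 + 61.192760 − 151.520000·sin 24.96300°)/10.788628 = 1.455051
contact ratio ≈ 1.4551

1.4551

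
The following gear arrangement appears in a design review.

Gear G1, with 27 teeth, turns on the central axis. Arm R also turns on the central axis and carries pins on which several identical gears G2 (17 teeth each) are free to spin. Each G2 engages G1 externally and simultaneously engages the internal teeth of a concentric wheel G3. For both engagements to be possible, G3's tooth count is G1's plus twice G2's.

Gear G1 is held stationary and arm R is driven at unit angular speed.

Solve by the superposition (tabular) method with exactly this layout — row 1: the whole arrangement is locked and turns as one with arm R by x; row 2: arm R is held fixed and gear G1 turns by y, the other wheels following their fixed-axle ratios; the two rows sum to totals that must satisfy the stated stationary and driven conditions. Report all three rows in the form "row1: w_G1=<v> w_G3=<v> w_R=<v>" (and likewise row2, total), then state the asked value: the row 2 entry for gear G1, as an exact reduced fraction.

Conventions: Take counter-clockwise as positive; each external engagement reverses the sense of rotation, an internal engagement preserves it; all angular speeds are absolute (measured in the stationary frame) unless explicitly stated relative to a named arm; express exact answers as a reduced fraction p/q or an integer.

class = planetary set [G3 = 27+2·17 = 61; Willis about the carrier]
row 1 — lock + rotate with arm: ω_sun = ω_ring = ω_arm = x
row 2: sun turns y, ring = −(27/61)·y, arm 0
boundary: total ω_sun = x + y = 0 and total ω_arm = x = 1  ⇒  y = -1, x = 1
row 2 ring = −(27/61)·(-1) = 27/61
totals (row 1 + row 2): sun 1 + (-1) = 0, ring 1 + 27/61 = 88/61, arm 1 + 0 = 1
asked cell (row2, sun) = -1

row1: w_G1=1 w_G3=1 w_R=1
row2: w_G1=-1 w_G3=27/61 w_R=0
total: w_G1=0 w_G3=88/61 w_R=1
asked value: -1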